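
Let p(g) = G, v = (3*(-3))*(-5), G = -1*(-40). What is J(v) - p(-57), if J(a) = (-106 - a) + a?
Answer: -146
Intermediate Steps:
G = 40
v = 45 (v = -9*(-5) = 45)
J(a) = -106
p(g) = 40
J(v) - p(-57) = -106 - 1*40 = -106 - 40 = -146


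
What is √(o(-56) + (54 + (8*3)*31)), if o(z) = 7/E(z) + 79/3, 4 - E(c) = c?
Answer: √82445/10 ≈ 28.713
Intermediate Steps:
E(c) = 4 - c
o(z) = 79/3 + 7/(4 - z) (o(z) = 7/(4 - z) + 79/3 = 79/3 + 7/(4 - z))
√(o(-56) + (54 + (8*3)*31)) = √((-337 + 79*(-56))/(3*(-4 - 56)) + (54 + (8*3)*31)) = √((⅓)*(-337 - 4424)/(-60) + (54 + 24*31)) = √((⅓)*(-1/60)*(-4761) + (54 + 744)) = √(529/20 + 798) = √(16489/20) = √82445/10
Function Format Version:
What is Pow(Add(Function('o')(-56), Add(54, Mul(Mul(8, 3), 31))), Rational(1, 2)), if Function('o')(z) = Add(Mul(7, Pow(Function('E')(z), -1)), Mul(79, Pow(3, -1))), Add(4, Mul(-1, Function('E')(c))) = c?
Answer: Mul(Rational(1, 10), Pow(82445, Rational(1, 2))) ≈ 28.713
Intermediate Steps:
Function('E')(c) = Add(4, Mul(-1, c))
Function('o')(z) = Add(Rational(79, 3), Mul(7, Pow(Add(4, Mul(-1, z)), -1))) (Function('o')(z) = Add(Mul(7, Pow(Add(4, Mul(-1, z)), -1)), Mul(79, Pow(3, -1))) = Add(Mul(7, Pow(Add(4, Mul(-1, z)), -1)), Mul(79, Rational(1, 3))) = Add(Mul(7, Pow(Add(4, Mul(-1, z)), -1)), Rational(79, 3)) = Add(Rational(79, 3), Mul(7, Pow(Add(4, Mul(-1, z)), -1))))
Pow(Add(Function('o')(-56), Add(54, Mul(Mul(8, 3), 31))), Rational(1, 2)) = Pow(Add(Mul(Rational(1, 3), Pow(Add(-4, -56), -1), Add(-337, Mul(79, -56))), Add(54, Mul(Mul(8, 3), 31))), Rational(1, 2)) = Pow(Add(Mul(Rational(1, 3), Pow(-60, -1), Add(-337, -4424)), Add(54, Mul(24, 31))), Rational(1, 2)) = Pow(Add(Mul(Rational(1, 3), Rational(-1, 60), -4761), Add(54, 744)), Rational(1, 2)) = Pow(Add(Rational(529, 20), 798), Rational(1, 2)) = Pow(Rational(16489, 20), Rational(1, 2)) = Mul(Rational(1, 10), Pow(82445, Rational(1, 2)))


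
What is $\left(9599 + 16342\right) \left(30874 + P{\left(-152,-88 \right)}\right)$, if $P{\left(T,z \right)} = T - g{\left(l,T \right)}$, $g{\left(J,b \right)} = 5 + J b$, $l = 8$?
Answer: $828373953$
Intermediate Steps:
$P{\left(T,z \right)} = -5 - 7 T$ ($P{\left(T,z \right)} = T - \left(5 + 8 T\right) = -5 - 7 T$)
$\left(9599 + 16342\right) \left(30874 + P{\left(-152,-88 \right)}\right) = \left(9599 + 16342\right) \left(30874 - -1059\right) = 25941 \left(30874 + \left(-5 + 1064\right)\right) = 25941 \left(30874 + 1059\right) = 25941 \cdot 31933 = 828373953$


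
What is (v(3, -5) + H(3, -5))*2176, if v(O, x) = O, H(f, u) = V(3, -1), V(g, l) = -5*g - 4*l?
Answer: -17408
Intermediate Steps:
H(f, u) = -11 (H(f, u) = -5*3 - 4*(-1) = -15 + 4 = -11)
(v(3, -5) + H(3, -5))*2176 = (3 - 11)*2176 = -8*2176 = -17408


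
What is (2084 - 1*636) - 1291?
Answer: 157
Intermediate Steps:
(2084 - 1*636) - 1291 = (2084 - 636) - 1291 = 1448 - 1291 = 157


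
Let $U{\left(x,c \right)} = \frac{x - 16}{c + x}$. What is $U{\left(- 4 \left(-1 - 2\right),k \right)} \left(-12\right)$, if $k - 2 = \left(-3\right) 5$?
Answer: $-48$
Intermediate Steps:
$k = -13$ ($k = 2 - 15 = -13$)
$U{\left(x,c \right)} = \frac{-16 + x}{c + x}$
$U{\left(- 4 \left(-1 - 2\right),k \right)} \left(-12\right) = \frac{-16 - 4 \left(-1 - 2\right)}{-13 - 4 \left(-1 - 2\right)} \left(-12\right) = \frac{-16 - -12}{-13 - -12} \left(-12\right) = \frac{-16 + 12}{-13 + 12} \left(-12\right) = \frac{1}{-1} \left(-4\right) \left(-12\right) = \left(-1\right) \left(-4\right) \left(-12\right) = 4 \left(-12\right) = -48$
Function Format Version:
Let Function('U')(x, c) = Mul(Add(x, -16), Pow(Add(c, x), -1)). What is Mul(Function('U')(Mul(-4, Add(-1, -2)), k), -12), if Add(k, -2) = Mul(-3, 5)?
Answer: -48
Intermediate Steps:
k = -13 (k = Add(2, Mul(-3, 5)) = Add(2, -15) = -13)
Function('U')(x, c) = Mul(Pow(Add(c, x), -1), Add(-16, x)) (Function('U')(x, c) = Mul(Add(-16, x), Pow(Add(c, x), -1)) = Mul(Pow(Add(c, x), -1), Add(-16, x)))
Mul(Function('U')(Mul(-4, Add(-1, -2)), k), -12) = Mul(Mul(Pow(Add(-13, Mul(-4, Add(-1, -2))), -1), Add(-16, Mul(-4, Add(-1, -2)))), -12) = Mul(Mul(Pow(Add(-13, Mul(-4, -3)), -1), Add(-16, Mul(-4, -3))), -12) = Mul(Mul(Pow(Add(-13, 12), -1), Add(-16, 12)), -12) = Mul(Mul(Pow(-1, -1), -4), -12) = Mul(Mul(-1, -4), -12) = Mul(4, -12) = -48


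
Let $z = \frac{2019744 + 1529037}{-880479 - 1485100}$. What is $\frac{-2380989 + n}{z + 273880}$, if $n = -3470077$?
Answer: $- \frac{13841158857214}{647881227739} \approx -21.364$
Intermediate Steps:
$z = - \frac{3548781}{2365579}$ ($z = \frac{3548781}{-2365579} = 3548781 \left(- \frac{1}{2365579}\right) = - \frac{3548781}{2365579} \approx -1.5002$)
$\frac{-2380989 + n}{z + 273880} = \frac{-2380989 - 3470077}{- \frac{3548781}{2365579} + 273880} = - \frac{5851066}{\frac{647881227739}{2365579}} = \left(-5851066\right) \frac{2365579}{647881227739} = - \frac{13841158857214}{647881227739}$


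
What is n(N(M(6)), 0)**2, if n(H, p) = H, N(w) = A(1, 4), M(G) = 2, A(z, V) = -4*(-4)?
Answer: 256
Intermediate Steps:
A(z, V) = 16
N(w) = 16
n(N(M(6)), 0)**2 = 16**2 = 256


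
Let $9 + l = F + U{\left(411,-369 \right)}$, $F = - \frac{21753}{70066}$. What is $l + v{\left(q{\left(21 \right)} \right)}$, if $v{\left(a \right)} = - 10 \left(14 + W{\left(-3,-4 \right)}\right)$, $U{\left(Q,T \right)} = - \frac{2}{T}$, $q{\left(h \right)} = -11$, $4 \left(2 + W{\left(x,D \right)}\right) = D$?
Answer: $- \frac{3084554851}{25854354} \approx -119.31$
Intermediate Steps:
$W{\left(x,D \right)} = -2 + \frac{D}{4}$
$F = - \frac{21753}{70066}$ ($F = \left(-21753\right) \frac{1}{70066} = - \frac{21753}{70066} \approx -0.31046$)
$v{\left(a \right)} = -110$ ($v{\left(a \right)} = - 10 \left(14 + \left(-2 + \frac{1}{4} \left(-4\right)\right)\right) = - 10 \left(14 - 3\right) = \left(-10\right) 11 = -110$)
$l = - \frac{240575911}{25854354}$ ($l = -9 - \left(\frac{21753}{70066} + \frac{2}{-369}\right) = -9 - \frac{7886725}{25854354} = - \frac{240575911}{25854354} \approx -9.305$)
$l + v{\left(q{\left(21 \right)} \right)} = - \frac{240575911}{25854354} - 110 = - \frac{3084554851}{25854354}$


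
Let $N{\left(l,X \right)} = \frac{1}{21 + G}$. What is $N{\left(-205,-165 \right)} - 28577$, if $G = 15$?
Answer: $- \frac{1028771}{36} \approx -28577.0$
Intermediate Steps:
$N{\left(l,X \right)} = \frac{1}{36}$ ($N{\left(l,X \right)} = \frac{1}{21 + 15} = \frac{1}{36}$)
$N{\left(-205,-165 \right)} - 28577 = \frac{1}{36} - 28577 = - \frac{1028771}{36}$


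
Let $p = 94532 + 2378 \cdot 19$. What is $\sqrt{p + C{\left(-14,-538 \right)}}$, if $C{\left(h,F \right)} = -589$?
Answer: $5 \sqrt{5565} \approx 372.99$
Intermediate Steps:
$p = 139714$ ($p = 94532 + 45182 = 139714$)
$\sqrt{p + C{\left(-14,-538 \right)}} = \sqrt{139714 - 589} = \sqrt{139125} = 5 \sqrt{5565}$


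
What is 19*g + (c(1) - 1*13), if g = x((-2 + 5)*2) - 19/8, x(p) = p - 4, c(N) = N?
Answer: -153/8 ≈ -19.125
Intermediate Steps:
x(p) = -4 + p
g = -3/8 (g = (-4 + (-2 + 5)*2) - 19/8 = (-4 + 3*2) - 19/8 = (-4 + 6) - 1*19/8 = 2 - 19/8 = -3/8 ≈ -0.37500)
19*g + (c(1) - 1*13) = 19*(-3/8) + (1 - 1*13) = -57/8 + (1 - 13) = -57/8 - 12 = -153/8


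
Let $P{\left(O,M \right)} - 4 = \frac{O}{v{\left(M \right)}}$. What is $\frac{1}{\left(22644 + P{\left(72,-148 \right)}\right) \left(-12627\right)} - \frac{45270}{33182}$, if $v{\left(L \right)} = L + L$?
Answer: $- \frac{239501146323082}{175549525445619} \approx -1.3643$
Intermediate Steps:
$v{\left(L \right)} = 2 L$
$P{\left(O,M \right)} = 4 + \frac{O}{2 M}$
$\frac{1}{\left(22644 + P{\left(72,-148 \right)}\right) \left(-12627\right)} - \frac{45270}{33182} = \frac{1}{\left(22644 + \left(4 + \frac{1}{2} \cdot 72 \frac{1}{-148}\right)\right) \left(-12627\right)} - \frac{45270}{33182} = \frac{1}{22644 + \left(4 + \frac{1}{2} \cdot 72 \left(- \frac{1}{148}\right)\right)} \left(- \frac{1}{12627}\right) - \frac{22635}{16591} = \frac{1}{22644 + \left(4 - \frac{9}{37}\right)} \left(- \frac{1}{12627}\right) - \frac{22635}{16591} = \frac{1}{22644 + \frac{139}{37}} \left(- \frac{1}{12627}\right) - \frac{22635}{16591} = \frac{1}{\frac{837967}{37}} \left(- \frac{1}{12627}\right) - \frac{22635}{16591} = \frac{37}{837967} \left(- \frac{1}{12627}\right) - \frac{22635}{16591} = - \frac{37}{10581009309} - \frac{22635}{16591} = - \frac{239501146323082}{175549525445619}$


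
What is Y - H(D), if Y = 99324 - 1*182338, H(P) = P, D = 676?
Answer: -83690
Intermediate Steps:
Y = -83014 (Y = 99324 - 182338 = -83014)
Y - H(D) = -83014 - 1*676 = -83014 - 676 = -83690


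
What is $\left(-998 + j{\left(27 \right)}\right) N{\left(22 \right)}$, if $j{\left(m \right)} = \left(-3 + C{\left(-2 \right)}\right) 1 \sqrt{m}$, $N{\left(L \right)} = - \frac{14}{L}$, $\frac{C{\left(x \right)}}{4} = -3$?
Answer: $\frac{6986}{11} + \frac{315 \sqrt{3}}{11} \approx 684.69$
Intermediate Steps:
$C{\left(x \right)} = -12$ ($C{\left(x \right)} = 4 \left(-3\right) = -12$)
$j{\left(m \right)} = - 15 \sqrt{m}$ ($j{\left(m \right)} = \left(-3 - 12\right) 1 \sqrt{m} = - 15 \sqrt{m}$)
$\left(-998 + j{\left(27 \right)}\right) N{\left(22 \right)} = \left(-998 - 15 \sqrt{27}\right) \left(- \frac{14}{22}\right) = \left(-998 - 15 \cdot 3 \sqrt{3}\right) \left(\left(-14\right) \frac{1}{22}\right) = \left(-998 - 45 \sqrt{3}\right) \left(- \frac{7}{11}\right) = \frac{6986}{11} + \frac{315 \sqrt{3}}{11}$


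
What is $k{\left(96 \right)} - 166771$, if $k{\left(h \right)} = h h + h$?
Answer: $-157459$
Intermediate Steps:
$k{\left(h \right)} = h + h^{2}$ ($k{\left(h \right)} = h^{2} + h = h + h^{2}$)
$k{\left(96 \right)} - 166771 = 96 \left(1 + 96\right) - 166771 = 96 \cdot 97 - 166771 = 9312 - 166771 = -157459$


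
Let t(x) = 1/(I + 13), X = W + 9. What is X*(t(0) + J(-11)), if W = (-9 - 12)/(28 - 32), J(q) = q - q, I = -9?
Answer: 57/16 ≈ 3.5625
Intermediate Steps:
J(q) = 0
W = 21/4 (W = -21/(-4) = -21*(-1/4) = 21/4 ≈ 5.2500)
X = 57/4 (X = 21/4 + 9 = 57/4 ≈ 14.250)
t(x) = 1/4 (t(x) = 1/(-9 + 13) = 1/4)
X*(t(0) + J(-11)) = 57*(1/4 + 0)/4 = (57/4)*(1/4) = 57/16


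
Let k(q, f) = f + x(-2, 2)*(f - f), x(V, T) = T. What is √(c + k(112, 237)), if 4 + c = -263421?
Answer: 2*I*√65797 ≈ 513.02*I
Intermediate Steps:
c = -263425 (c = -4 - 263421 = -263425)
k(q, f) = f (k(q, f) = f + 2*(f - f) = f + 2*0 = f + 0 = f)
√(c + k(112, 237)) = √(-263425 + 237) = √(-263188) = 2*I*√65797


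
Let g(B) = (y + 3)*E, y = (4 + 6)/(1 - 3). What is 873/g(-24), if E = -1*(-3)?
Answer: -291/2 ≈ -145.50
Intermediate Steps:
E = 3
y = -5 (y = 10/(-2) = 10*(-1/2) = -5)
g(B) = -6 (g(B) = (-5 + 3)*3 = -2*3 = -6)
873/g(-24) = 873/(-6) = 873*(-1/6) = -291/2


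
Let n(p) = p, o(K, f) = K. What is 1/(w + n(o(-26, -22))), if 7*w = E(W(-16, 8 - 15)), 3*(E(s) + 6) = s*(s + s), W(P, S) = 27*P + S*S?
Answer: 21/292814 ≈ 7.1718e-5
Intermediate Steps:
W(P, S) = S² + 27*P (W(P, S) = 27*P + S² = S² + 27*P)
E(s) = -6 + 2*s²/3 (E(s) = -6 + (s*(s + s))/3 = -6 + (s*(2*s))/3 = -6 + (2*s²)/3 = -6 + 2*s²/3)
w = 293360/21 (w = (-6 + 2*((8 - 15)² + 27*(-16))²/3)/7 = (-6 + 2*((-7)² - 432)²/3)/7 = (-6 + 2*(49 - 432)²/3)/7 = (-6 + (⅔)*(-383)²)/7 = (-6 + (⅔)*146689)/7 = (-6 + 293378/3)/7 = (⅐)*(293360/3) = 293360/21 ≈ 13970.)
1/(w + n(o(-26, -22))) = 1/(293360/21 - 26) = 1/(292814/21) = 21/292814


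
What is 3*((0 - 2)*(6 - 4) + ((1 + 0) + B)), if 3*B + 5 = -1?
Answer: -15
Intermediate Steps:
B = -2 (B = -5/3 + (⅓)*(-1) = -5/3 - ⅓ = -2)
3*((0 - 2)*(6 - 4) + ((1 + 0) + B)) = 3*((0 - 2)*(6 - 4) + ((1 + 0) - 2)) = 3*(-2*2 + (1 - 2)) = 3*(-4 - 1) = 3*(-5) = -15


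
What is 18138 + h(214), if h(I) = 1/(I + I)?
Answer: 7763065/428 ≈ 18138.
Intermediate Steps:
h(I) = 1/(2*I)
18138 + h(214) = 18138 + (½)/214 = 18138 + (½)*(1/214) = 18138 + 1/428 = 7763065/428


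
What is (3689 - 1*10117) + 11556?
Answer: 5128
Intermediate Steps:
(3689 - 1*10117) + 11556 = (3689 - 10117) + 11556 = -6428 + 11556 = 5128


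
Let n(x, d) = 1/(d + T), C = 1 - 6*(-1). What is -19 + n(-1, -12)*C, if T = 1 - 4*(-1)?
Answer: -20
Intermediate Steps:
T = 5 (T = 1 + 4 = 5)
C = 7 (C = 1 + 6 = 7)
n(x, d) = 1/(5 + d) (n(x, d) = 1/(d + 5) = 1/(5 + d))
-19 + n(-1, -12)*C = -19 + 7/(5 - 12) = -19 + 7/(-7) = -19 - 1/7*7 = -19 - 1 = -20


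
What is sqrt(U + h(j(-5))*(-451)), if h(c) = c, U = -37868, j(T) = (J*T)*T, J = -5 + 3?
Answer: 3*I*sqrt(1702) ≈ 123.77*I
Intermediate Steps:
J = -2
j(T) = -2*T**2 (j(T) = (-2*T)*T = -2*T**2)
sqrt(U + h(j(-5))*(-451)) = sqrt(-37868 - 2*(-5)**2*(-451)) = sqrt(-37868 - 2*25*(-451)) = sqrt(-37868 - 50*(-451)) = sqrt(-37868 + 22550) = sqrt(-15318) = 3*I*sqrt(1702)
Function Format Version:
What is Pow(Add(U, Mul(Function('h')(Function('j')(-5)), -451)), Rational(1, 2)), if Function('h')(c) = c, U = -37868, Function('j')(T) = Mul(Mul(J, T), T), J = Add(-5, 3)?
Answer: Mul(3, I, Pow(1702, Rational(1, 2))) ≈ Mul(123.77, I)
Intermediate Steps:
J = -2
Function('j')(T) = Mul(-2, Pow(T, 2)) (Function('j')(T) = Mul(Mul(-2, T), T) = Mul(-2, Pow(T, 2)))
Pow(Add(U, Mul(Function('h')(Function('j')(-5)), -451)), Rational(1, 2)) = Pow(Add(-37868, Mul(Mul(-2, Pow(-5, 2)), -451)), Rational(1, 2)) = Pow(Add(-37868, Mul(Mul(-2, 25), -451)), Rational(1, 2)) = Pow(Add(-37868, Mul(-50, -451)), Rational(1, 2)) = Pow(Add(-37868, 22550), Rational(1, 2)) = Pow(-15318, Rational(1, 2)) = Mul(3, I, Pow(1702, Rational(1, 2)))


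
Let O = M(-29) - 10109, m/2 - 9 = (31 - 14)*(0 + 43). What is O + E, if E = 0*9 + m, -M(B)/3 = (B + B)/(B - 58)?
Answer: -8631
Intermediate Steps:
m = 1480 (m = 18 + 2*((31 - 14)*(0 + 43)) = 18 + 2*(17*43) = 18 + 2*731 = 18 + 1462 = 1480)
M(B) = -6*B/(-58 + B) (M(B) = -3*(B + B)/(B - 58) = -3*2*B/(-58 + B) = -6*B/(-58 + B))
E = 1480 (E = 0*9 + 1480 = 0 + 1480 = 1480)
O = -10111 (O = -6*(-29)/(-58 - 29) - 10109 = -6*(-29)/(-87) - 10109 = -6*(-29)*(-1/87) - 10109 = -2 - 10109 = -10111)
O + E = -10111 + 1480 = -8631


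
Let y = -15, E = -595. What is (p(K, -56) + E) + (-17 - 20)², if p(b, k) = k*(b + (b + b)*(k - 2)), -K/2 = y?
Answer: 193974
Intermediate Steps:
K = 30 (K = -2*(-15) = 30)
p(b, k) = k*(b + 2*b*(-2 + k)) (p(b, k) = k*(b + (2*b)*(-2 + k)) = k*(b + 2*b*(-2 + k)))
(p(K, -56) + E) + (-17 - 20)² = (30*(-56)*(-3 + 2*(-56)) - 595) + (-17 - 20)² = (30*(-56)*(-3 - 112) - 595) + (-37)² = (30*(-56)*(-115) - 595) + 1369 = (193200 - 595) + 1369 = 192605 + 1369 = 193974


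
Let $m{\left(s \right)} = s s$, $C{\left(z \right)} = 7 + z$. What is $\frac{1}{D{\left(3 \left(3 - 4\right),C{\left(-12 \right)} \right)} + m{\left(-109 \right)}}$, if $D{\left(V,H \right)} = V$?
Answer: $\frac{1}{11878} \approx 8.4189 \cdot 10^{-5}$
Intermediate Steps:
$m{\left(s \right)} = s^{2}$
$\frac{1}{D{\left(3 \left(3 - 4\right),C{\left(-12 \right)} \right)} + m{\left(-109 \right)}} = \frac{1}{3 \left(3 - 4\right) + \left(-109\right)^{2}} = \frac{1}{3 \left(-1\right) + 11881} = \frac{1}{-3 + 11881} = \frac{1}{11878}$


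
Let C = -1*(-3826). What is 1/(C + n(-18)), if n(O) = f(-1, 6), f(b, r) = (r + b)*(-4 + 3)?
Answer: 1/3821 ≈ 0.00026171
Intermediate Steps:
C = 3826
f(b, r) = -b - r (f(b, r) = (b + r)*(-1) = -b - r)
n(O) = -5 (n(O) = -1*(-1) - 1*6 = 1 - 6 = -5)
1/(C + n(-18)) = 1/(3826 - 5) = 1/3821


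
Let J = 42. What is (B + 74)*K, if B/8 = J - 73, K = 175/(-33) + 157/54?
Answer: 41267/99 ≈ 416.84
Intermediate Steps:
K = -1423/594 (K = 175*(-1/33) + 157*(1/54) = -175/33 + 157/54 = -1423/594 ≈ -2.3956)
B = -248 (B = 8*(42 - 73) = 8*(-31) = -248)
(B + 74)*K = (-248 + 74)*(-1423/594) = -174*(-1423/594) = 41267/99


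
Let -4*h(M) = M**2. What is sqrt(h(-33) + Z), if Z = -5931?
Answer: 3*I*sqrt(2757)/2 ≈ 78.761*I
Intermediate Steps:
h(M) = -M**2/4
sqrt(h(-33) + Z) = sqrt(-1/4*(-33)**2 - 5931) = sqrt(-1/4*1089 - 5931) = sqrt(-1089/4 - 5931) = sqrt(-24813/4) = 3*I*sqrt(2757)/2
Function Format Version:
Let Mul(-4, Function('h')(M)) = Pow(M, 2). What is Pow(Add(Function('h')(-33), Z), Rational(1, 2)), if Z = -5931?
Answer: Mul(Rational(3, 2), I, Pow(2757, Rational(1, 2))) ≈ Mul(78.761, I)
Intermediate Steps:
Function('h')(M) = Mul(Rational(-1, 4), Pow(M, 2))
Pow(Add(Function('h')(-33), Z), Rational(1, 2)) = Pow(Add(Mul(Rational(-1, 4), Pow(-33, 2)), -5931), Rational(1, 2)) = Pow(Add(Mul(Rational(-1, 4), 1089), -5931), Rational(1, 2)) = Pow(Add(Rational(-1089, 4), -5931), Rational(1, 2)) = Pow(Rational(-24813, 4), Rational(1, 2)) = Mul(Rational(3, 2), I, Pow(2757, Rational(1, 2)))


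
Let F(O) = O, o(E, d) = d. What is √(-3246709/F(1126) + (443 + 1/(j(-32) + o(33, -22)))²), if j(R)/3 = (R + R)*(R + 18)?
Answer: 3*√48403250855900547/1500958 ≈ 439.73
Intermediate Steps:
j(R) = 6*R*(18 + R) (j(R) = 3*((R + R)*(R + 18)) = 3*((2*R)*(18 + R)) = 3*(2*R*(18 + R)) = 6*R*(18 + R))
√(-3246709/F(1126) + (443 + 1/(j(-32) + o(33, -22)))²) = √(-3246709/1126 + (443 + 1/(6*(-32)*(18 - 32) - 22))²) = √(-3246709*1/1126 + (443 + 1/(6*(-32)*(-14) - 22))²) = √(-3246709/1126 + (443 + 1/(2688 - 22))²) = √(-3246709/1126 + (443 + 1/2666)²) = √(-3246709/1126 + (1181039/2666)²) = √(-3246709/1126 + 1394853119521/7107556) = √(773764223273721/4001554028) = 3*√48403250855900547/1500958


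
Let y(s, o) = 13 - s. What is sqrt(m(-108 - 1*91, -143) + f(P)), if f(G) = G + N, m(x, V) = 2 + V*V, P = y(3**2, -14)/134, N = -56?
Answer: sqrt(91553289)/67 ≈ 142.81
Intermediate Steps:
P = 2/67 (P = (13 - 1*3**2)/134 = (13 - 1*9)*(1/134) = (13 - 9)*(1/134) = 4*(1/134) = 2/67 ≈ 0.029851)
m(x, V) = 2 + V**2
f(G) = -56 + G (f(G) = G - 56 = -56 + G)
sqrt(m(-108 - 1*91, -143) + f(P)) = sqrt((2 + (-143)**2) + (-56 + 2/67)) = sqrt((2 + 20449) - 3750/67) = sqrt(20451 - 3750/67) = sqrt(1366467/67) = sqrt(91553289)/67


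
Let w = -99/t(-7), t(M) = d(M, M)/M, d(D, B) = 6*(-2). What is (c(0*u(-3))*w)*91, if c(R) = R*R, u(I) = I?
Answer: 0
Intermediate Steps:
d(D, B) = -12
t(M) = -12/M
c(R) = R²
w = -231/4 (w = -99/((-12/(-7))) = -99/((-12*(-⅐))) = -99/12/7 = -99*7/12 = -231/4 ≈ -57.750)
(c(0*u(-3))*w)*91 = ((0*(-3))²*(-231/4))*91 = (0²*(-231/4))*91 = (0*(-231/4))*91 = 0*91 = 0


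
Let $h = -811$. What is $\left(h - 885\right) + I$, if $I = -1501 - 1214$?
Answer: $-4411$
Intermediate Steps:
$I = -2715$
$\left(h - 885\right) + I = \left(-811 - 885\right) - 2715 = -1696 - 2715 = -4411$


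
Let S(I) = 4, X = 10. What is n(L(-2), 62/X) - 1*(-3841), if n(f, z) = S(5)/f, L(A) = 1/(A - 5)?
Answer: 3813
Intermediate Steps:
L(A) = 1/(-5 + A)
n(f, z) = 4/f
n(L(-2), 62/X) - 1*(-3841) = 4/(1/(-5 - 2)) - 1*(-3841) = 4/(1/(-7)) + 3841 = 4/(-⅐) + 3841 = 4*(-7) + 3841 = -28 + 3841 = 3813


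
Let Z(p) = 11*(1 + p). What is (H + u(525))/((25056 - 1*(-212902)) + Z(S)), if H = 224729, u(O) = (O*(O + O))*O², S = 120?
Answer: 151938505979/239289 ≈ 6.3496e+5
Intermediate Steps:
u(O) = 2*O⁴ (u(O) = (O*(2*O))*O² = (2*O²)*O² = 2*O⁴)
Z(p) = 11 + 11*p
(H + u(525))/((25056 - 1*(-212902)) + Z(S)) = (224729 + 2*525⁴)/((25056 - 1*(-212902)) + (11 + 11*120)) = (224729 + 2*75969140625)/((25056 + 212902) + (11 + 1320)) = (224729 + 151938281250)/(237958 + 1331) = 151938505979/239289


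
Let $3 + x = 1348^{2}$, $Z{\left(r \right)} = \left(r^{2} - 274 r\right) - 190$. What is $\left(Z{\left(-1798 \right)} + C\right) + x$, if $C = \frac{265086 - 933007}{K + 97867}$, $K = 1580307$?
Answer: $\frac{9301055529937}{1678174} \approx 5.5424 \cdot 10^{6}$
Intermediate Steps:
$Z{\left(r \right)} = -190 + r^{2} - 274 r$
$C = - \frac{667921}{1678174}$ ($C = \frac{265086 - 933007}{1580307 + 97867} = - \frac{667921}{1678174} \approx -0.398$)
$x = 1817101$ ($x = -3 + 1348^{2} = -3 + 1817104 = 1817101$)
$\left(Z{\left(-1798 \right)} + C\right) + x = \left(\left(-190 + \left(-1798\right)^{2} - -492652\right) - \frac{667921}{1678174}\right) + 1817101 = \left(\left(-190 + 3232804 + 492652\right) - \frac{667921}{1678174}\right) + 1817101 = \left(3725266 - \frac{667921}{1678174}\right) + 1817101 = \frac{6251643876363}{1678174} + 1817101 = \frac{9301055529937}{1678174}$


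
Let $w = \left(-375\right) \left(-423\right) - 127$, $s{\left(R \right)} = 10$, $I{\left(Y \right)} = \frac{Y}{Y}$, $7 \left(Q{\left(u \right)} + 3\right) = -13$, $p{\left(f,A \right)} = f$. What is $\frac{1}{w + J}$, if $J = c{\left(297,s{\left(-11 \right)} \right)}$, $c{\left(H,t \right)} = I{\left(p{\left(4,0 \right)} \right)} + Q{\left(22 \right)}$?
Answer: $\frac{7}{1109459} \approx 6.3094 \cdot 10^{-6}$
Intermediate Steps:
$Q{\left(u \right)} = - \frac{34}{7}$ ($Q{\left(u \right)} = -3 + \frac{1}{7} \left(-13\right) = -3 - \frac{13}{7} = - \frac{34}{7}$)
$I{\left(Y \right)} = 1$
$w = 158498$ ($w = 158625 - 127 = 158498$)
$c{\left(H,t \right)} = - \frac{27}{7}$ ($c{\left(H,t \right)} = 1 - \frac{34}{7} = - \frac{27}{7}$)
$J = - \frac{27}{7} \approx -3.8571$
$\frac{1}{w + J} = \frac{1}{158498 - \frac{27}{7}} = \frac{1}{\frac{1109459}{7}} = \frac{7}{1109459}$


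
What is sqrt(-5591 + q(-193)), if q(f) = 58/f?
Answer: I*sqrt(208270353)/193 ≈ 74.775*I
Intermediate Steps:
sqrt(-5591 + q(-193)) = sqrt(-5591 + 58/(-193)) = sqrt(-5591 + 58*(-1/193)) = sqrt(-5591 - 58/193) = sqrt(-1079121/193) = I*sqrt(208270353)/193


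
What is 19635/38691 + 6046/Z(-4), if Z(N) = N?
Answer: -38974541/25794 ≈ -1511.0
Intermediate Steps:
19635/38691 + 6046/Z(-4) = 19635/38691 + 6046/(-4) = 19635*(1/38691) + 6046*(-1/4) = 6545/12897 - 3023/2 = -38974541/25794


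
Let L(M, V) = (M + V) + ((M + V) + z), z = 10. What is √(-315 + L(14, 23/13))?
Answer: 3*I*√5135/13 ≈ 16.537*I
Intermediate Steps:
L(M, V) = 10 + 2*M + 2*V (L(M, V) = (M + V) + ((M + V) + 10) = (M + V) + (10 + M + V) = 10 + 2*M + 2*V)
√(-315 + L(14, 23/13)) = √(-315 + (10 + 2*14 + 2*(23/13))) = √(-315 + (10 + 28 + 2*(23*(1/13)))) = √(-315 + (10 + 28 + 2*(23/13))) = √(-315 + (10 + 28 + 46/13)) = √(-315 + 540/13) = √(-3555/13) = 3*I*√5135/13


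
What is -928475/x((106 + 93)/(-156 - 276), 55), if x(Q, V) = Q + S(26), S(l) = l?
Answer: -401101200/11033 ≈ -36355.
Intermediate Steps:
x(Q, V) = 26 + Q (x(Q, V) = Q + 26 = 26 + Q)
-928475/x((106 + 93)/(-156 - 276), 55) = -928475/(26 + (106 + 93)/(-156 - 276)) = -928475/(26 + 199/(-432)) = -928475/(26 + 199*(-1/432)) = -928475/(26 - 199/432) = -928475/11033/432 = -928475*432/11033 = -401101200/11033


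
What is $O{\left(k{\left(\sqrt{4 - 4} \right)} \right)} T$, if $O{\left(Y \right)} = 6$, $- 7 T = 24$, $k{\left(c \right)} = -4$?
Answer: $- \frac{144}{7} \approx -20.571$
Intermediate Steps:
$T = - \frac{24}{7}$ ($T = \left(- \frac{1}{7}\right) 24 = - \frac{24}{7} \approx -3.4286$)
$O{\left(k{\left(\sqrt{4 - 4} \right)} \right)} T = 6 \left(- \frac{24}{7}\right) = - \frac{144}{7}$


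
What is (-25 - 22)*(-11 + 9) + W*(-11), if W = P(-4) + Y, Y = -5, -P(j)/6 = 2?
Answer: 281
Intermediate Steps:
P(j) = -12 (P(j) = -6*2 = -12)
W = -17 (W = -12 - 5 = -17)
(-25 - 22)*(-11 + 9) + W*(-11) = (-25 - 22)*(-11 + 9) - 17*(-11) = -47*(-2) + 187 = 94 + 187 = 281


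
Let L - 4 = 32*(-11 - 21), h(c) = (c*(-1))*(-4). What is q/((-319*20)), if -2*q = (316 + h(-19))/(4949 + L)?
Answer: 6/1253351 ≈ 4.7872e-6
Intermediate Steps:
h(c) = 4*c (h(c) = -c*(-4) = 4*c)
L = -1020 (L = 4 + 32*(-11 - 21) = 4 + 32*(-32) = 4 - 1024 = -1020)
q = -120/3929 (q = -(316 + 4*(-19))/(2*(4949 - 1020)) = -(316 - 76)/(2*3929) = -120/3929 ≈ -0.030542)
q/((-319*20)) = -120/(3929*((-319*20))) = -120/3929/(-6380) = -120/3929*(-1/6380) = 6/1253351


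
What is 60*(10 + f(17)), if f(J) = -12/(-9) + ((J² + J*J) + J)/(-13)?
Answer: -26860/13 ≈ -2066.2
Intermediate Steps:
f(J) = 4/3 - 2*J²/13 - J/13 (f(J) = -12*(-⅑) + ((J² + J²) + J)*(-1/13) = 4/3 + (2*J² + J)*(-1/13) = 4/3 + (J + 2*J²)*(-1/13) = 4/3 + (-2*J²/13 - J/13) = 4/3 - 2*J²/13 - J/13)
60*(10 + f(17)) = 60*(10 + (4/3 - 2/13*17² - 1/13*17)) = 60*(10 + (4/3 - 2/13*289 - 17/13)) = 60*(10 + (4/3 - 578/13 - 17/13)) = 60*(10 - 1733/39) = 60*(-1343/39) = -26860/13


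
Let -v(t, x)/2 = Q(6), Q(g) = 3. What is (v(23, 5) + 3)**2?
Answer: 9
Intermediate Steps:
v(t, x) = -6 (v(t, x) = -2*3 = -6)
(v(23, 5) + 3)**2 = (-6 + 3)**2 = (-3)**2 = 9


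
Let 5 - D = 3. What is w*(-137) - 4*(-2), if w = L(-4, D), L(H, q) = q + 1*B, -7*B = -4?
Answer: -2410/7 ≈ -344.29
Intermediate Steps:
B = 4/7 (B = -1/7*(-4) = 4/7 ≈ 0.57143)
D = 2 (D = 5 - 1*3 = 5 - 3 = 2)
L(H, q) = 4/7 + q (L(H, q) = q + 1*(4/7) = q + 4/7 = 4/7 + q)
w = 18/7 (w = 4/7 + 2 = 18/7 ≈ 2.5714)
w*(-137) - 4*(-2) = (18/7)*(-137) - 4*(-2) = -2466/7 + 8 = -2410/7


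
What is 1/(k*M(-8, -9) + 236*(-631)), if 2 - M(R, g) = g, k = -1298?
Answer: -1/163194 ≈ -6.1277e-6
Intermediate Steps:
M(R, g) = 2 - g
1/(k*M(-8, -9) + 236*(-631)) = 1/(-1298*(2 - 1*(-9)) + 236*(-631)) = 1/(-1298*(2 + 9) - 148916) = 1/(-1298*11 - 148916) = 1/(-14278 - 148916) = 1/(-163194) = -1/163194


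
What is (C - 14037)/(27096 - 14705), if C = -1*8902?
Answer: -22939/12391 ≈ -1.8513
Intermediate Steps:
C = -8902
(C - 14037)/(27096 - 14705) = (-8902 - 14037)/(27096 - 14705) = -22939/12391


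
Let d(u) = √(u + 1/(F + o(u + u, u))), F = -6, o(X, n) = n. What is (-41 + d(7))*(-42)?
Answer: 1722 - 84*√2 ≈ 1603.2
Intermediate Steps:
d(u) = √(u + 1/(-6 + u))
(-41 + d(7))*(-42) = (-41 + √((1 + 7*(-6 + 7))/(-6 + 7)))*(-42) = (-41 + √((1 + 7*1)/1))*(-42) = (-41 + √(1*(1 + 7)))*(-42) = (-41 + √(1*8))*(-42) = (-41 + √8)*(-42) = (-41 + 2*√2)*(-42) = 1722 - 84*√2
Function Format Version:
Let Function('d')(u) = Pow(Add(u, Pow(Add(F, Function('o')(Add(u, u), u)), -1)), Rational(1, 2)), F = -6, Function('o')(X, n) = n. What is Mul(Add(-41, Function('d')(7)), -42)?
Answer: Add(1722, Mul(-84, Pow(2, Rational(1, 2)))) ≈ 1603.2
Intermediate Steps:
Function('d')(u) = Pow(Add(u, Pow(Add(-6, u), -1)), Rational(1, 2))
Mul(Add(-41, Function('d')(7)), -42) = Mul(Add(-41, Pow(Mul(Pow(Add(-6, 7), -1), Add(1, Mul(7, Add(-6, 7)))), Rational(1, 2))), -42) = Mul(Add(-41, Pow(Mul(Pow(1, -1), Add(1, Mul(7, 1))), Rational(1, 2))), -42) = Mul(Add(-41, Pow(Mul(1, Add(1, 7)), Rational(1, 2))), -42) = Mul(Add(-41, Pow(Mul(1, 8), Rational(1, 2))), -42) = Mul(Add(-41, Pow(8, Rational(1, 2))), -42) = Mul(Add(-41, Mul(2, Pow(2, Rational(1, 2)))), -42) = Add(1722, Mul(-84, Pow(2, Rational(1, 2))))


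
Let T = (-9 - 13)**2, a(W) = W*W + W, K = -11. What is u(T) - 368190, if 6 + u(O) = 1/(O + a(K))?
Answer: -218708423/594 ≈ -3.6820e+5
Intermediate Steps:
a(W) = W + W**2 (a(W) = W**2 + W = W + W**2)
T = 484 (T = (-22)**2 = 484)
u(O) = -6 + 1/(110 + O) (u(O) = -6 + 1/(O - 11*(1 - 11)) = -6 + 1/(O - 11*(-10)) = -6 + 1/(O + 110) = -6 + 1/(110 + O))
u(T) - 368190 = (-659 - 6*484)/(110 + 484) - 368190 = (-659 - 2904)/594 - 368190 = (1/594)*(-3563) - 368190 = -3563/594 - 368190 = -218708423/594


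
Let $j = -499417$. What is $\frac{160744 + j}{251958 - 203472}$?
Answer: $- \frac{112891}{16162} \approx -6.985$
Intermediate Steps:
$\frac{160744 + j}{251958 - 203472} = \frac{160744 - 499417}{251958 - 203472} = - \frac{338673}{48486} = \left(-338673\right) \frac{1}{48486} = - \frac{112891}{16162}$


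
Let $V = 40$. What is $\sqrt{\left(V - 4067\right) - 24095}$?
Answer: $i \sqrt{28122} \approx 167.7 i$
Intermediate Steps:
$\sqrt{\left(V - 4067\right) - 24095} = \sqrt{\left(40 - 4067\right) - 24095} = \sqrt{-4027 - 24095} = \sqrt{-28122} = i \sqrt{28122}$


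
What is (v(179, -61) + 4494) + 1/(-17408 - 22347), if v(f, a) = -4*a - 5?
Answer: 188160414/39755 ≈ 4733.0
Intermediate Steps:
v(f, a) = -5 - 4*a
(v(179, -61) + 4494) + 1/(-17408 - 22347) = ((-5 - 4*(-61)) + 4494) + 1/(-17408 - 22347) = ((-5 + 244) + 4494) + 1/(-39755) = (239 + 4494) - 1/39755 = 4733 - 1/39755 = 188160414/39755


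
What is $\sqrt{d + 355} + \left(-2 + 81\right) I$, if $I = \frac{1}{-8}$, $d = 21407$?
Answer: $- \frac{79}{8} + 3 \sqrt{2418} \approx 137.64$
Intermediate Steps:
$I = - \frac{1}{8} \approx -0.125$
$\sqrt{d + 355} + \left(-2 + 81\right) I = \sqrt{21407 + 355} + \left(-2 + 81\right) \left(- \frac{1}{8}\right) = \sqrt{21762} + 79 \left(- \frac{1}{8}\right) = 3 \sqrt{2418} - \frac{79}{8} = - \frac{79}{8} + 3 \sqrt{2418}$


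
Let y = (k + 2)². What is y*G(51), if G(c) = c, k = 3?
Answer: 1275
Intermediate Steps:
y = 25 (y = (3 + 2)² = 5² = 25)
y*G(51) = 25*51 = 1275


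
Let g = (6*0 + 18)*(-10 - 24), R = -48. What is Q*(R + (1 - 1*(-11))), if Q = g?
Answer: 22032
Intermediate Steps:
g = -612 (g = (0 + 18)*(-34) = 18*(-34) = -612)
Q = -612
Q*(R + (1 - 1*(-11))) = -612*(-48 + (1 - 1*(-11))) = -612*(-48 + (1 + 11)) = -612*(-48 + 12) = -612*(-36) = 22032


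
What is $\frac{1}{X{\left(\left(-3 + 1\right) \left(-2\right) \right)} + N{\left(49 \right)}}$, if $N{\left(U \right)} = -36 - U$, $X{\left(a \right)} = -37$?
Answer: $- \frac{1}{122} \approx -0.0081967$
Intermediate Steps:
$\frac{1}{X{\left(\left(-3 + 1\right) \left(-2\right) \right)} + N{\left(49 \right)}} = \frac{1}{-37 - 85} = \frac{1}{-122} = - \frac{1}{122}$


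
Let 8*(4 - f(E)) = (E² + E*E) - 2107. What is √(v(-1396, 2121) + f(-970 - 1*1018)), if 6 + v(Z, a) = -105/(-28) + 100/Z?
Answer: I*√1924983825134/1396 ≈ 993.87*I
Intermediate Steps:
v(Z, a) = -9/4 + 100/Z (v(Z, a) = -6 + (-105/(-28) + 100/Z) = -6 + (-105*(-1/28) + 100/Z) = -6 + (15/4 + 100/Z) = -9/4 + 100/Z)
f(E) = 2139/8 - E²/4 (f(E) = 4 - ((E² + E*E) - 2107)/8 = 4 - ((E² + E²) - 2107)/8 = 4 - (2*E² - 2107)/8 = 4 - (-2107 + 2*E²)/8 = 4 + (2107/8 - E²/4) = 2139/8 - E²/4)
√(v(-1396, 2121) + f(-970 - 1*1018)) = √((-9/4 + 100/(-1396)) + (2139/8 - (-970 - 1*1018)²/4)) = √((-9/4 + 100*(-1/1396)) + (2139/8 - (-970 - 1018)²/4)) = √((-9/4 - 25/349) + (2139/8 - ¼*(-1988)²)) = √(-3241/1396 + (2139/8 - ¼*3952144)) = √(-3241/1396 + (2139/8 - 988036)) = √(-3241/1396 - 7902149/8) = √(-2757856483/2792) = I*√1924983825134/1396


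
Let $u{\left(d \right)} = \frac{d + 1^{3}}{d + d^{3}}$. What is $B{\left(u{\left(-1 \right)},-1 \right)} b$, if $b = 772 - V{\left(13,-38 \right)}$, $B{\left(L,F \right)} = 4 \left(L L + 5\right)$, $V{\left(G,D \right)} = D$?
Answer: $16200$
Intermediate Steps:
$u{\left(d \right)} = \frac{1 + d}{d + d^{3}}$ ($u{\left(d \right)} = \frac{d + 1}{d + d^{3}} = \frac{1 + d}{d + d^{3}}$)
$B{\left(L,F \right)} = 20 + 4 L^{2}$ ($B{\left(L,F \right)} = 4 \left(L^{2} + 5\right) = 4 \left(5 + L^{2}\right) = 20 + 4 L^{2}$)
$b = 810$ ($b = 772 - -38 = 772 + 38 = 810$)
$B{\left(u{\left(-1 \right)},-1 \right)} b = \left(20 + 4 \left(\frac{1 - 1}{-1 + \left(-1\right)^{3}}\right)^{2}\right) 810 = \left(20 + 4 \left(\frac{1}{-1 - 1} \cdot 0\right)^{2}\right) 810 = \left(20 + 4 \left(\frac{1}{-2} \cdot 0\right)^{2}\right) 810 = \left(20 + 4 \left(\left(- \frac{1}{2}\right) 0\right)^{2}\right) 810 = \left(20 + 4 \cdot 0^{2}\right) 810 = \left(20 + 4 \cdot 0\right) 810 = \left(20 + 0\right) 810 = 20 \cdot 810 = 16200$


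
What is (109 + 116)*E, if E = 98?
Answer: 22050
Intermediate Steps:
(109 + 116)*E = (109 + 116)*98 = 225*98 = 22050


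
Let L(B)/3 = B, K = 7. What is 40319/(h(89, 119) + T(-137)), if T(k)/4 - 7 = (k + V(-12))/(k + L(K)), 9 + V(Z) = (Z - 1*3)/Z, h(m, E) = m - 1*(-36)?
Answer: 4677004/18327 ≈ 255.20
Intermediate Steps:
h(m, E) = 36 + m (h(m, E) = m + 36 = 36 + m)
L(B) = 3*B
V(Z) = -9 + (-3 + Z)/Z (V(Z) = -9 + (Z - 1*3)/Z = -9 + (Z - 3)/Z = -9 + (-3 + Z)/Z)
T(k) = 28 + 4*(-31/4 + k)/(21 + k) (T(k) = 28 + 4*((k + (-8 - 3/(-12)))/(k + 3*7)) = 28 + 4*((k + (-8 - 3*(-1/12)))/(k + 21)) = 28 + 4*((k + (-8 + 1/4))/(21 + k)) = 28 + 4*((k - 31/4)/(21 + k)) = 28 + 4*((-31/4 + k)/(21 + k)) = 28 + 4*(-31/4 + k)/(21 + k))
40319/(h(89, 119) + T(-137)) = 40319/((36 + 89) + (557 + 32*(-137))/(21 - 137)) = 40319/(125 + (557 - 4384)/(-116)) = 40319/(125 - 1/116*(-3827)) = 40319/(125 + 3827/116) = 40319/(18327/116) = 40319*(116/18327) = 4677004/18327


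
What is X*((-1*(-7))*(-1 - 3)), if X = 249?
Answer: -6972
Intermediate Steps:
X*((-1*(-7))*(-1 - 3)) = 249*((-1*(-7))*(-1 - 3)) = 249*(7*(-4)) = 249*(-28) = -6972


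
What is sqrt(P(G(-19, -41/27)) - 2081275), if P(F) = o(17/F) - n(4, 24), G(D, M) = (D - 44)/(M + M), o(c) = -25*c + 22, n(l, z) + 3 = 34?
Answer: I*sqrt(74346277614)/189 ≈ 1442.7*I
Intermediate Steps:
n(l, z) = 31 (n(l, z) = -3 + 34 = 31)
o(c) = 22 - 25*c
G(D, M) = (-44 + D)/(2*M) (G(D, M) = (-44 + D)/((2*M)) = (-44 + D)*(1/(2*M)) = (-44 + D)/(2*M))
P(F) = -9 - 425/F (P(F) = (22 - 425/F) - 1*31 = (22 - 425/F) - 31 = -9 - 425/F)
sqrt(P(G(-19, -41/27)) - 2081275) = sqrt((-9 - 425*(-82/(27*(-44 - 19)))) - 2081275) = sqrt((-9 - 425/((1/2)*(-63)/(-41*1/27))) - 2081275) = sqrt((-9 - 425/((1/2)*(-63)/(-41/27))) - 2081275) = sqrt((-9 - 425/((1/2)*(-27/41)*(-63))) - 2081275) = sqrt((-9 - 425/1701/82) - 2081275) = sqrt((-9 - 425*82/1701) - 2081275) = sqrt((-9 - 34850/1701) - 2081275) = sqrt(-50159/1701 - 2081275) = sqrt(-3540298934/1701) = I*sqrt(74346277614)/189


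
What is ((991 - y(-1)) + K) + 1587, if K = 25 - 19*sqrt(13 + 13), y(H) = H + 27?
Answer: 2577 - 19*sqrt(26) ≈ 2480.1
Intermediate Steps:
y(H) = 27 + H
K = 25 - 19*sqrt(26) ≈ -71.881
((991 - y(-1)) + K) + 1587 = ((991 - (27 - 1)) + (25 - 19*sqrt(26))) + 1587 = ((991 - 1*26) + (25 - 19*sqrt(26))) + 1587 = ((991 - 26) + (25 - 19*sqrt(26))) + 1587 = (965 + (25 - 19*sqrt(26))) + 1587 = (990 - 19*sqrt(26)) + 1587 = 2577 - 19*sqrt(26)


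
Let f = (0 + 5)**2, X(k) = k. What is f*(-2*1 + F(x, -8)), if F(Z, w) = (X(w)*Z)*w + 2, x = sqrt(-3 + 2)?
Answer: 1600*I ≈ 1600.0*I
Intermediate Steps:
f = 25 (f = 5**2 = 25)
x = I (x = sqrt(-1) = I ≈ 1.0*I)
F(Z, w) = 2 + Z*w**2 (F(Z, w) = (w*Z)*w + 2 = (Z*w)*w + 2 = Z*w**2 + 2 = 2 + Z*w**2)
f*(-2*1 + F(x, -8)) = 25*(-2*1 + (2 + I*(-8)**2)) = 25*(-2 + (2 + I*64)) = 25*(-2 + (2 + 64*I)) = 25*(64*I) = 1600*I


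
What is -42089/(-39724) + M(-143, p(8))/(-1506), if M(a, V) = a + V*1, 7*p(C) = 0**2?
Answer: 34533283/29912172 ≈ 1.1545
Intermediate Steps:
p(C) = 0 (p(C) = (1/7)*0**2 = (1/7)*0 = 0)
M(a, V) = V + a (M(a, V) = a + V = V + a)
-42089/(-39724) + M(-143, p(8))/(-1506) = -42089/(-39724) + (0 - 143)/(-1506) = -42089*(-1/39724) - 143*(-1/1506) = 42089/39724 + 143/1506 = 34533283/29912172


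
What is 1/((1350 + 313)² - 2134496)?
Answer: 1/631073 ≈ 1.5846e-6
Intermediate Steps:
1/((1350 + 313)² - 2134496) = 1/(1663² - 2134496) = 1/(2765569 - 2134496) = 1/631073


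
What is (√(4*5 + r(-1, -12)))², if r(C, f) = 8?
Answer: 28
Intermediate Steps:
(√(4*5 + r(-1, -12)))² = (√(4*5 + 8))² = (√(20 + 8))² = (√28)² = (2*√7)² = 28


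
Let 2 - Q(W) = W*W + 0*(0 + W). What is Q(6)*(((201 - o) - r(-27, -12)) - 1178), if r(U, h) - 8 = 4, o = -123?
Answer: 29444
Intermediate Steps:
r(U, h) = 12 (r(U, h) = 8 + 4 = 12)
Q(W) = 2 - W² (Q(W) = 2 - (W*W + 0*(0 + W)) = 2 - (W² + 0*W) = 2 - (W² + 0) = 2 - W²)
Q(6)*(((201 - o) - r(-27, -12)) - 1178) = (2 - 1*6²)*(((201 - 1*(-123)) - 1*12) - 1178) = (2 - 1*36)*(((201 + 123) - 12) - 1178) = (2 - 36)*((324 - 12) - 1178) = -34*(312 - 1178) = -34*(-866) = 29444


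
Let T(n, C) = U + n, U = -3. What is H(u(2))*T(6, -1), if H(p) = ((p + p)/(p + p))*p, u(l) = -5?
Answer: -15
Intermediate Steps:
T(n, C) = -3 + n
H(p) = p (H(p) = ((2*p)/((2*p)))*p = ((2*p)*(1/(2*p)))*p = 1*p = p)
H(u(2))*T(6, -1) = -5*(-3 + 6) = -5*3 = -15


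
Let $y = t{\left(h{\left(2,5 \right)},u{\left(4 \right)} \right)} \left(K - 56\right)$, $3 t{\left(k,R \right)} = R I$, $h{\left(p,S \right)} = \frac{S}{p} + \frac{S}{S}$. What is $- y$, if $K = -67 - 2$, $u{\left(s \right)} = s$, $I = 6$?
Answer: $1000$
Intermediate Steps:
$h{\left(p,S \right)} = 1 + \frac{S}{p}$ ($h{\left(p,S \right)} = \frac{S}{p} + 1 = 1 + \frac{S}{p}$)
$t{\left(k,R \right)} = 2 R$ ($t{\left(k,R \right)} = \frac{R 6}{3} = \frac{6 R}{3} = 2 R$)
$K = -69$ ($K = -67 - 2 = -69$)
$y = -1000$ ($y = 2 \cdot 4 \left(-69 - 56\right) = 8 \left(-125\right) = -1000$)
$- y = \left(-1\right) \left(-1000\right) = 1000$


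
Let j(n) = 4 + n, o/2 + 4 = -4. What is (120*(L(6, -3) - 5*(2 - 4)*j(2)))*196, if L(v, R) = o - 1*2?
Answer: 987840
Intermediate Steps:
o = -16 (o = -8 + 2*(-4) = -8 - 8 = -16)
L(v, R) = -18 (L(v, R) = -16 - 1*2 = -16 - 2 = -18)
(120*(L(6, -3) - 5*(2 - 4)*j(2)))*196 = (120*(-18 - 5*(2 - 4)*(4 + 2)))*196 = (120*(-18 - (-10)*6))*196 = (120*(-18 - 5*(-12)))*196 = (120*(-18 + 60))*196 = (120*42)*196 = 5040*196 = 987840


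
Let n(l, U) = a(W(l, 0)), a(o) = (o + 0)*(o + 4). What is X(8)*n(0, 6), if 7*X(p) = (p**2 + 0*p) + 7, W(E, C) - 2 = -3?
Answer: -213/7 ≈ -30.429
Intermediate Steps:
W(E, C) = -1 (W(E, C) = 2 - 3 = -1)
a(o) = o*(4 + o)
X(p) = 1 + p**2/7 (X(p) = ((p**2 + 0*p) + 7)/7 = ((p**2 + 0) + 7)/7 = (p**2 + 7)/7 = (7 + p**2)/7 = 1 + p**2/7)
n(l, U) = -3 (n(l, U) = -(4 - 1) = -1*3 = -3)
X(8)*n(0, 6) = (1 + (1/7)*8**2)*(-3) = (1 + (1/7)*64)*(-3) = (1 + 64/7)*(-3) = (71/7)*(-3) = -213/7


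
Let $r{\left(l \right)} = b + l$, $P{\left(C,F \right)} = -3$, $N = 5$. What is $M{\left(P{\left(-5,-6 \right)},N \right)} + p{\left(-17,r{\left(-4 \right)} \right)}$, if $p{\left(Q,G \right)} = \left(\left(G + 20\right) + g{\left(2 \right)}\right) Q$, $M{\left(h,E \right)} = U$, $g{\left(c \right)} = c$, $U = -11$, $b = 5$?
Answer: $-402$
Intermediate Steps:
$M{\left(h,E \right)} = -11$
$r{\left(l \right)} = 5 + l$
$p{\left(Q,G \right)} = Q \left(22 + G\right)$ ($p{\left(Q,G \right)} = \left(\left(G + 20\right) + 2\right) Q = \left(\left(20 + G\right) + 2\right) Q = \left(22 + G\right) Q = Q \left(22 + G\right)$)
$M{\left(P{\left(-5,-6 \right)},N \right)} + p{\left(-17,r{\left(-4 \right)} \right)} = -11 - 17 \left(22 + \left(5 - 4\right)\right) = -11 - 17 \left(22 + 1\right) = -11 - 391 = -402$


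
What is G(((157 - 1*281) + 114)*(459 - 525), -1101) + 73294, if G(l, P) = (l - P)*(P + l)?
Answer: -703307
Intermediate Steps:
G(l, P) = (P + l)*(l - P)
G(((157 - 1*281) + 114)*(459 - 525), -1101) + 73294 = ((((157 - 1*281) + 114)*(459 - 525))**2 - 1*(-1101)**2) + 73294 = ((((157 - 281) + 114)*(-66))**2 - 1*1212201) + 73294 = (((-124 + 114)*(-66))**2 - 1212201) + 73294 = ((-10*(-66))**2 - 1212201) + 73294 = (660**2 - 1212201) + 73294 = (435600 - 1212201) + 73294 = -776601 + 73294 = -703307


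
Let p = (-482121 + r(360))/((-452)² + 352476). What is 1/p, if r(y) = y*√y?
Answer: -29826147820/25821555849 - 44542400*√10/8607185283 ≈ -1.1715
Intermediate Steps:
r(y) = y^(3/2)
p = -482121/556780 + 108*√10/27839 (p = (-482121 + 360^(3/2))/((-452)² + 352476) = (-482121 + 2160*√10)/(204304 + 352476) = (-482121 + 2160*√10)/556780 = (-482121 + 2160*√10)*(1/556780) = -482121/556780 + 108*√10/27839 ≈ -0.85364)
1/p = 1/(-482121/556780 + 108*√10/27839)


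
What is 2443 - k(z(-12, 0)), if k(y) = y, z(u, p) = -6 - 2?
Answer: 2451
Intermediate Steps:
z(u, p) = -8
2443 - k(z(-12, 0)) = 2443 - 1*(-8) = 2443 + 8 = 2451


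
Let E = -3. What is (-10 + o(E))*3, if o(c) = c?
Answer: -39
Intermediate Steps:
(-10 + o(E))*3 = (-10 - 3)*3 = -13*3 = -39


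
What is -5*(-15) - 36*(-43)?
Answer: 1623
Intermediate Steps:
-5*(-15) - 36*(-43) = 75 + 1548 = 1623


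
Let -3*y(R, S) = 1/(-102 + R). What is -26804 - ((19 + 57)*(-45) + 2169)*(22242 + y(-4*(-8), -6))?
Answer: 1945856077/70 ≈ 2.7798e+7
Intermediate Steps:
y(R, S) = -1/(3*(-102 + R))
-26804 - ((19 + 57)*(-45) + 2169)*(22242 + y(-4*(-8), -6)) = -26804 - ((19 + 57)*(-45) + 2169)*(22242 - 1/(-306 + 3*(-4*(-8)))) = -26804 - (76*(-45) + 2169)*(22242 - 1/(-306 + 3*32)) = -26804 - (-3420 + 2169)*(22242 - 1/(-306 + 96)) = -26804 - (-1251)*(22242 - 1/(-210)) = -26804 - (-1251)*(22242 - 1*(-1/210)) = -26804 - (-1251)*(22242 + 1/210) = -26804 - (-1251)*4670821/210 = -26804 - 1*(-1947732357/70) = -26804 + 1947732357/70 = 1945856077/70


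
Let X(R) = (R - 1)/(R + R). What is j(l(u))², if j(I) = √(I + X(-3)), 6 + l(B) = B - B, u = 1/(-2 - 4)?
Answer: -16/3 ≈ -5.3333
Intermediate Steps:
X(R) = (-1 + R)/(2*R) (X(R) = (-1 + R)/((2*R)) = (-1 + R)*(1/(2*R)) = (-1 + R)/(2*R))
u = -⅙ (u = 1/(-6) = -⅙ ≈ -0.16667)
l(B) = -6 (l(B) = -6 + (B - B) = -6 + 0 = -6)
j(I) = √(⅔ + I) (j(I) = √(I + (½)*(-1 - 3)/(-3)) = √(I + (½)*(-⅓)*(-4)) = √(I + ⅔) = √(⅔ + I))
j(l(u))² = (√(6 + 9*(-6))/3)² = (√(6 - 54)/3)² = (√(-48)/3)² = ((4*I*√3)/3)² = (4*I*√3/3)² = -16/3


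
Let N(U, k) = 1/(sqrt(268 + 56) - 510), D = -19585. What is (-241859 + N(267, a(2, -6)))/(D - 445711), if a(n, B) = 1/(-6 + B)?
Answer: 9153433/17609664 ≈ 0.51980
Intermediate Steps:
N(U, k) = -1/492 (N(U, k) = 1/(sqrt(324) - 510) = 1/(18 - 510) = 1/(-492) = -1/492)
(-241859 + N(267, a(2, -6)))/(D - 445711) = (-241859 - 1/492)/(-19585 - 445711) = -118994629/492/(-465296) = -118994629/492*(-1/465296) = 9153433/17609664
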